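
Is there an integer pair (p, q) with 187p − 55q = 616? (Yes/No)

Yes

By Bézout, 187p − 55q = 616 has integer solutions iff gcd(187, 55) | 616.
Euclid: 187 = 3·55 + 22; 55 = 2·22 + 11; 22 = 2·11 + 0. gcd = 11; 616 mod 11 = 0. Yes.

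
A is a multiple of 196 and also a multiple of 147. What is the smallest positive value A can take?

196 = 2² · 7²; 147 = 3 · 7²
max exponents: 2² · 3 · 7² = 588

588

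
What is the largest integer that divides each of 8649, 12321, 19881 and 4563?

9

8649 = 3² · 31²; 12321 = 3² · 37²; 19881 = 3² · 47²; 4563 = 3³ · 13²
gcd takes min exponent of each prime: 3² = 9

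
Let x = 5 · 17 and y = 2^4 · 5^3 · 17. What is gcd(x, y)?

min exponent per shared prime: 5 · 17 = 85

85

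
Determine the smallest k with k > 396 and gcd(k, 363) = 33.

363 = 33·11. Any k with gcd(k, 363) = 33 is a multiple of 33, say 33s, with s coprime to 11.
Need s > 396/33, so s ≥ 13. First s ≥ 13 with gcd(s, 11) = 1 is s = 13. Thus k = 33·13 = 429.

429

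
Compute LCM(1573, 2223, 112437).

1573 = 11² · 13; 2223 = 3² · 13 · 19; 112437 = 3² · 13 · 31²
lcm takes max exponent of each prime: 3² · 11² · 13 · 19 · 31² = 258492663

258492663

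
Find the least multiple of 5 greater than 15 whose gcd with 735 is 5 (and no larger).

735 = 5·147. Any m with gcd(m, 735) = 5 is a multiple of 5, say 5s, with s coprime to 147.
Need s > 15/5, so s ≥ 4. First s ≥ 4 with gcd(s, 147) = 1 is s = 4. Thus m = 5·4 = 20.

20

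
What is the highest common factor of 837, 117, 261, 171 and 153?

837 = 3³ · 31; 117 = 3² · 13; 261 = 3² · 29; 171 = 3² · 19; 153 = 3² · 17
gcd takes min exponent of each prime: 3² = 9

9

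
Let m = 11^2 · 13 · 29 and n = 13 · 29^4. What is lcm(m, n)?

1112553013

max exponent per prime: 11^2 · 13 · 29^4 = 1112553013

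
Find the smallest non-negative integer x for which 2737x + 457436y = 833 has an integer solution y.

Euclid: 457436 = 167·2737 + 357; 2737 = 7·357 + 238; 357 = 1·238 + 119; 238 = 2·119 + 0 → gcd = 119; 833 = 119·7.
Back-substitution yields 2737·(-1337) + 457436·(8) = 119, so one solution is x = -1337·7 = -9359, y = 8·7 = 56.
Solutions in x differ by 457436/119 = 3844; the one in [0, 3844) is -9359 mod 3844 = 2173.

2173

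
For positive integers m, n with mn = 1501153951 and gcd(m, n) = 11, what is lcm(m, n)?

136468541

For any two positive integers, gcd × lcm equals their product. Hence lcm = 1501153951 / 11 = 136468541.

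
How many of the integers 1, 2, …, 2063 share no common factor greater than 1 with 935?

1413

Prime factors of 935: 5, 11, 17. Count integers ≤ 2063 divisible by none of them.
By inclusion–exclusion: 2063 − ⌊2063/5⌋ − ⌊2063/11⌋ − ⌊2063/17⌋ + ⌊2063/55⌋ + ⌊2063/85⌋ + ⌊2063/187⌋ − ⌊2063/935⌋ = 1413.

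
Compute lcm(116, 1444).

41876

116 = 2² · 29; 1444 = 2² · 19²
max exponents: 2² · 19² · 29 = 41876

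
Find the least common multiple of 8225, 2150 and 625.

17683750

lcm(8225, 2150) = 8225·2150/gcd = 17683750/25 = 707350
lcm(707350, 625) = 707350·625/gcd = 442093750/25 = 17683750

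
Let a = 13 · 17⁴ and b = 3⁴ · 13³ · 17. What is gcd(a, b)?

221

min exponent per shared prime: 13 · 17 = 221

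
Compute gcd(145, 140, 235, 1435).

gcd(145, 140): 145 = 1·140 + 5; 140 = 28·5 + 0 → 5
gcd(5, 235): 235 = 47·5 + 0 → 5
gcd(5, 1435): 1435 = 287·5 + 0 → 5

5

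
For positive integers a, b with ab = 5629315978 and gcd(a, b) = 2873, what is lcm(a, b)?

gcd·lcm = product, so lcm = 5629315978/2873 = 1959386.

1959386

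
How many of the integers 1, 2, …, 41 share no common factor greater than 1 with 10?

10 = 2·5. Inclusion–exclusion on these primes:
41 − ⌊41/2⌋ − ⌊41/5⌋ + ⌊41/10⌋ = 17

17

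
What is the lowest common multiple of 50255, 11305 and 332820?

50255 = 5 · 19 · 23²; 11305 = 5 · 7 · 17 · 19; 332820 = 2² · 3² · 5 · 43²
lcm takes max exponent of each prime: 2² · 3² · 5 · 7 · 17 · 19 · 23² · 43² = 398075684580

398075684580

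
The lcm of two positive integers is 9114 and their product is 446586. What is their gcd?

49

From gcd × lcm = uv: gcd = 446586 / 9114 = 49.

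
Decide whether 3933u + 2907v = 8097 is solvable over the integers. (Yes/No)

No

By Bézout, 3933u + 2907v = 8097 has integer solutions iff gcd(3933, 2907) | 8097.
Euclid: 3933 = 1·2907 + 1026; 2907 = 2·1026 + 855; 1026 = 1·855 + 171; 855 = 5·171 + 0. gcd = 171; 8097 mod 171 = 60. No.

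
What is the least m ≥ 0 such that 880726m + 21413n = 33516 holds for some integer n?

12

Euclid: 880726 = 41·21413 + 2793; 21413 = 7·2793 + 1862; 2793 = 1·1862 + 931; 1862 = 2·931 + 0 → gcd = 931; 33516 = 931·36.
Back-substitution yields 880726·(8) + 21413·(-329) = 931, so one solution is m = 8·36 = 288, n = -329·36 = -11844.
Solutions in m differ by 21413/931 = 23; the one in [0, 23) is 288 mod 23 = 12.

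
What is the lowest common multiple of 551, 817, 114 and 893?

6681426

551 = 19 · 29; 817 = 19 · 43; 114 = 2 · 3 · 19; 893 = 19 · 47
lcm takes max exponent of each prime: 2 · 3 · 19 · 29 · 43 · 47 = 6681426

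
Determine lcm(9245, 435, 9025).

1451788575

9245 = 5 · 43²; 435 = 3 · 5 · 29; 9025 = 5² · 19²
lcm takes max exponent of each prime: 3 · 5² · 19² · 29 · 43² = 1451788575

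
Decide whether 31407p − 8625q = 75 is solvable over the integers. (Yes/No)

gcd(31407, 8625): 31407 = 3·8625 + 5532; 8625 = 1·5532 + 3093; 5532 = 1·3093 + 2439; 3093 = 1·2439 + 654; 2439 = 3·654 + 477; 654 = 1·477 + 177; 477 = 2·177 + 123; 177 = 1·123 + 54; 123 = 2·54 + 15; 54 = 3·15 + 9; 15 = 1·9 + 6; 9 = 1·6 + 3; 6 = 2·3 + 0 → 3
3 divides 75, so a solution exists.

Yes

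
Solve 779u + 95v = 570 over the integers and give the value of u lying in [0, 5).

0

Euclid: 779 = 8·95 + 19; 95 = 5·19 + 0 → gcd = 19; 570 = 19·30.
Back-substitution yields 779·(1) + 95·(-8) = 19, so one solution is u = 1·30 = 30, v = -8·30 = -240.
Solutions in u differ by 95/19 = 5; the one in [0, 5) is 30 mod 5 = 0.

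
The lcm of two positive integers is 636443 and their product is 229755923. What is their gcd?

From gcd × lcm = uv: gcd = 229755923 / 636443 = 361.

361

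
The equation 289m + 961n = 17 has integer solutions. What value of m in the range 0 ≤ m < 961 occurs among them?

gcd(289, 961) = 1 (Euclid: 961 = 3·289 + 94; 289 = 3·94 + 7; 94 = 13·7 + 3; 7 = 2·3 + 1; 3 = 3·1 + 0), and 1 | 17.
Extended Euclid: 289·(276) + 961·(-83) = 1. Scale by 17: m₀ = 4692.
General solution m = m₀ + 961t; reducing mod 961 gives m = 848 (and n = -255).

848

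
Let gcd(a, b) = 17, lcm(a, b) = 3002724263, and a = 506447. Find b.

Using ab = gcd(a,b)·lcm(a,b) = 17·3002724263 = 51046312471, we get b = 51046312471/506447 = 100793.

100793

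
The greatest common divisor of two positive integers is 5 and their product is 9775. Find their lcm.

1955

gcd·lcm = product, so lcm = 9775/5 = 1955.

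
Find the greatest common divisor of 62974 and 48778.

2

Euclid: 62974 = 1·48778 + 14196; 48778 = 3·14196 + 6190; 14196 = 2·6190 + 1816; 6190 = 3·1816 + 742; 1816 = 2·742 + 332; 742 = 2·332 + 78; 332 = 4·78 + 20; 78 = 3·20 + 18; 20 = 1·18 + 2; 18 = 9·2 + 0. Last nonzero remainder: 2.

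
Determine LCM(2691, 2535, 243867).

2691 = 3² · 13 · 23; 2535 = 3 · 5 · 13²; 243867 = 3 · 13³ · 37
lcm takes max exponent of each prime: 3² · 5 · 13³ · 23 · 37 = 84134115

84134115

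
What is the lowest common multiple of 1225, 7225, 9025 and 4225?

21598711225

1225 = 5² · 7²; 7225 = 5² · 17²; 9025 = 5² · 19²; 4225 = 5² · 13²
lcm takes max exponent of each prime: 5² · 7² · 13² · 17² · 19² = 21598711225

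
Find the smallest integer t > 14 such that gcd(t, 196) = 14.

42

Multiples of 14 above 14: 14·2, 14·3, … . Need the cofactor coprime to 196/14 = 14.
Checking s = 2, 3, … the first with gcd(s, 14) = 1 is s = 3, giving 42.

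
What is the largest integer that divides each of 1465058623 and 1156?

289

Euclid: 1465058623 = 1267351·1156 + 867; 1156 = 1·867 + 289; 867 = 3·289 + 0. Last nonzero remainder: 289.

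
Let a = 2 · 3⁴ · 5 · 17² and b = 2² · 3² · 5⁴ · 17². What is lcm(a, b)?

58522500

max exponent per prime: 2² · 3⁴ · 5⁴ · 17² = 58522500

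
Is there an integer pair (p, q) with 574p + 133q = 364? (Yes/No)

Yes

By Bézout, 574p + 133q = 364 has integer solutions iff gcd(574, 133) | 364.
Euclid: 574 = 4·133 + 42; 133 = 3·42 + 7; 42 = 6·7 + 0. gcd = 7; 364 mod 7 = 0. Yes.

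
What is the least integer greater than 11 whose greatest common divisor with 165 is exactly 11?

22

Multiples of 11 above 11: 11·2, 11·3, … . Need the cofactor coprime to 165/11 = 15.
Checking s = 2, 3, … the first with gcd(s, 15) = 1 is s = 2, giving 22.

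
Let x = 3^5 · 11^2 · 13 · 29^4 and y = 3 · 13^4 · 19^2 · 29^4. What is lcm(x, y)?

max exponent per prime: 3^5 · 11^2 · 13^4 · 19^2 · 29^4 = 214419484046799603

214419484046799603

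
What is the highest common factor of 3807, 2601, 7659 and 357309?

3807 = 3⁴ · 47; 2601 = 3² · 17²; 7659 = 3² · 23 · 37; 357309 = 3² · 29 · 37²
gcd takes min exponent of each prime: 3² = 9

9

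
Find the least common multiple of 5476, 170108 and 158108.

9204962856004

5476 = 2² · 37²; 170108 = 2² · 23 · 43²; 158108 = 2² · 29² · 47
lcm takes max exponent of each prime: 2² · 23 · 29² · 37² · 43² · 47 = 9204962856004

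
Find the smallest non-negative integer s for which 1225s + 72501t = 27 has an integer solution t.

Euclid: 72501 = 59·1225 + 226; 1225 = 5·226 + 95; 226 = 2·95 + 36; 95 = 2·36 + 23; 36 = 1·23 + 13; 23 = 1·13 + 10; 13 = 1·10 + 3; 10 = 3·3 + 1; 3 = 3·1 + 0 → gcd = 1; 27 = 1·27.
Back-substitution yields 1225·(22135) + 72501·(-374) = 1, so one solution is s = 22135·27 = 597645, t = -374·27 = -10098.
Solutions in s differ by 72501/1 = 72501; the one in [0, 72501) is 597645 mod 72501 = 17637.

17637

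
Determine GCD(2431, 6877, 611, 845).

gcd(2431, 6877): 6877 = 2·2431 + 2015; 2431 = 1·2015 + 416; 2015 = 4·416 + 351; 416 = 1·351 + 65; 351 = 5·65 + 26; 65 = 2·26 + 13; 26 = 2·13 + 0 → 13
gcd(13, 611): 611 = 47·13 + 0 → 13
gcd(13, 845): 845 = 65·13 + 0 → 13

13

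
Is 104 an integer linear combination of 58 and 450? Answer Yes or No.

gcd(58, 450): 450 = 7·58 + 44; 58 = 1·44 + 14; 44 = 3·14 + 2; 14 = 7·2 + 0 → 2
2 divides 104, so a solution exists.

Yes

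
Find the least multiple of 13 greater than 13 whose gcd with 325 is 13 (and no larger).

26

Multiples of 13 above 13: 13·2, 13·3, … . Need the cofactor coprime to 325/13 = 25.
Checking s = 2, 3, … the first with gcd(s, 25) = 1 is s = 2, giving 26.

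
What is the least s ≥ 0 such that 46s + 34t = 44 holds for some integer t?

15

Euclid: 46 = 1·34 + 12; 34 = 2·12 + 10; 12 = 1·10 + 2; 10 = 5·2 + 0 → gcd = 2; 44 = 2·22.
Back-substitution yields 46·(3) + 34·(-4) = 2, so one solution is s = 3·22 = 66, t = -4·22 = -88.
Solutions in s differ by 34/2 = 17; the one in [0, 17) is 66 mod 17 = 15.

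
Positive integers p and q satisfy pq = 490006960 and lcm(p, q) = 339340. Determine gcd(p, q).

1444

gcd·lcm = product, so gcd = 490006960/339340 = 1444.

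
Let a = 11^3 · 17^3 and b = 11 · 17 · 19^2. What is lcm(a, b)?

max exponent per prime: 11^3 · 17^3 · 19^2 = 2360652283

2360652283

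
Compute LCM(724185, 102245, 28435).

5752201455

724185 = 3² · 5 · 7 · 11² · 19; 102245 = 5 · 11² · 13²; 28435 = 5 · 11² · 47
lcm takes max exponent of each prime: 3² · 5 · 7 · 11² · 13² · 19 · 47 = 5752201455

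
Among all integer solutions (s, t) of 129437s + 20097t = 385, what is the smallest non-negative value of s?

227

Reduce mod 20097: 129437s ≡ 385 (mod 20097). With g = gcd(129437, 20097) = 77 dividing 385, divide through: 1681s ≡ 5 (mod 261).
Since gcd(1681, 261) = 1, s ≡ 5·(1681)⁻¹ ≡ 227 (mod 261). Smallest non-negative: 227.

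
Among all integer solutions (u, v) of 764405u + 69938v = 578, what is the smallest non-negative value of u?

128

Reduce mod 69938: 764405u ≡ 578 (mod 69938). With g = gcd(764405, 69938) = 289 dividing 578, divide through: 2645u ≡ 2 (mod 242).
Since gcd(2645, 242) = 1, u ≡ 2·(2645)⁻¹ ≡ 128 (mod 242). Smallest non-negative: 128.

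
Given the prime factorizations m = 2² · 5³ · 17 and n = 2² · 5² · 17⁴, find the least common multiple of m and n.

41760500

max exponent per prime: 2² · 5³ · 17⁴ = 41760500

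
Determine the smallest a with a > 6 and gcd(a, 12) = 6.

12 = 6·2. Any a with gcd(a, 12) = 6 is a multiple of 6, say 6s, with s coprime to 2.
Need s > 6/6, so s ≥ 2. First s ≥ 2 with gcd(s, 2) = 1 is s = 3. Thus a = 6·3 = 18.

18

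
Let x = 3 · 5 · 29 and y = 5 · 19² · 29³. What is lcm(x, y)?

132066435

max exponent per prime: 3 · 5 · 19² · 29³ = 132066435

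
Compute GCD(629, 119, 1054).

17

629 = 17 · 37; 119 = 7 · 17; 1054 = 2 · 17 · 31
gcd takes min exponent of each prime: 17 = 17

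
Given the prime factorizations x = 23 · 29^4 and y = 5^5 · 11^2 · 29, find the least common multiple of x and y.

max exponent per prime: 5^5 · 11^2 · 23 · 29^4 = 6151134446875

6151134446875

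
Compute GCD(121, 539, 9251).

11

121 = 11²; 539 = 7² · 11; 9251 = 11 · 29²
gcd takes min exponent of each prime: 11 = 11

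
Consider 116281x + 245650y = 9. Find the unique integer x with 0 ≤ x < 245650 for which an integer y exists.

gcd(116281, 245650) = 1 (Euclid: 245650 = 2·116281 + 13088; 116281 = 8·13088 + 11577; 13088 = 1·11577 + 1511; 11577 = 7·1511 + 1000; 1511 = 1·1000 + 511; 1000 = 1·511 + 489; 511 = 1·489 + 22; 489 = 22·22 + 5; 22 = 4·5 + 2; 5 = 2·2 + 1; 2 = 2·1 + 0), and 1 | 9.
Extended Euclid: 116281·(100471) + 245650·(-47559) = 1. Scale by 9: x₀ = 904239.
General solution x = x₀ + 245650t; reducing mod 245650 gives x = 167289 (and y = -79188).

167289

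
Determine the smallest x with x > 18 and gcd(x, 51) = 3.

21

Multiples of 3 above 18: 3·7, 3·8, … . Need the cofactor coprime to 51/3 = 17.
Checking s = 7, 8, … the first with gcd(s, 17) = 1 is s = 7, giving 21.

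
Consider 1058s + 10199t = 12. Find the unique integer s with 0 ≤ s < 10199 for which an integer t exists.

964

Euclid: 10199 = 9·1058 + 677; 1058 = 1·677 + 381; 677 = 1·381 + 296; 381 = 1·296 + 85; 296 = 3·85 + 41; 85 = 2·41 + 3; 41 = 13·3 + 2; 3 = 1·2 + 1; 2 = 2·1 + 0 → gcd = 1; 12 = 1·12.
Back-substitution yields 1058·(3480) + 10199·(-361) = 1, so one solution is s = 3480·12 = 41760, t = -361·12 = -4332.
Solutions in s differ by 10199/1 = 10199; the one in [0, 10199) is 41760 mod 10199 = 964.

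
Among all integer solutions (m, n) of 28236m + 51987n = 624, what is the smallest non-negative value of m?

gcd(28236, 51987) = 39 (Euclid: 51987 = 1·28236 + 23751; 28236 = 1·23751 + 4485; 23751 = 5·4485 + 1326; 4485 = 3·1326 + 507; 1326 = 2·507 + 312; 507 = 1·312 + 195; 312 = 1·195 + 117; 195 = 1·117 + 78; 117 = 1·78 + 39; 78 = 2·39 + 0), and 39 | 624.
Extended Euclid: 28236·(-510) + 51987·(277) = 39. Scale by 16: m₀ = -8160.
General solution m = m₀ + 1333t; reducing mod 1333 gives m = 1171 (and n = -636).

1171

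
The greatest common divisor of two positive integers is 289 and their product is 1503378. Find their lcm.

For any two positive integers, gcd × lcm equals their product. Hence lcm = 1503378 / 289 = 5202.

5202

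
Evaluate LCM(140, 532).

2660

140 = 2² · 5 · 7; 532 = 2² · 7 · 19
max exponents: 2² · 5 · 7 · 19 = 2660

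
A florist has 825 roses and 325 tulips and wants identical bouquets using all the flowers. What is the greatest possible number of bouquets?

Euclid: 825 = 2·325 + 175; 325 = 1·175 + 150; 175 = 1·150 + 25; 150 = 6·25 + 0. Last nonzero remainder: 25.

25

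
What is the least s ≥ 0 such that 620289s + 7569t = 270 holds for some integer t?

389

Euclid: 620289 = 81·7569 + 7200; 7569 = 1·7200 + 369; 7200 = 19·369 + 189; 369 = 1·189 + 180; 189 = 1·180 + 9; 180 = 20·9 + 0 → gcd = 9; 270 = 9·30.
Back-substitution yields 620289·(41) + 7569·(-3360) = 9, so one solution is s = 41·30 = 1230, t = -3360·30 = -100800.
Solutions in s differ by 7569/9 = 841; the one in [0, 841) is 1230 mod 841 = 389.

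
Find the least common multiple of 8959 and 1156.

gcd first: 8959 = 7·1156 + 867; 1156 = 1·867 + 289; 867 = 3·289 + 0 → gcd = 289
lcm = 8959·1156/gcd = 10356604/289 = 35836

35836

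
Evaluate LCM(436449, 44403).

436449 = 3 · 13 · 19² · 31; 44403 = 3 · 19² · 41
max exponents: 3 · 13 · 19² · 31 · 41 = 17894409

17894409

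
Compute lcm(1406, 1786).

gcd first: 1786 = 1·1406 + 380; 1406 = 3·380 + 266; 380 = 1·266 + 114; 266 = 2·114 + 38; 114 = 3·38 + 0 → gcd = 38
lcm = 1406·1786/gcd = 2511116/38 = 66082

66082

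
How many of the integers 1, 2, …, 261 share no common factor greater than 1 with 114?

82

114 = 2·3·19. Inclusion–exclusion on these primes:
261 − ⌊261/2⌋ − ⌊261/3⌋ − ⌊261/19⌋ + ⌊261/6⌋ + ⌊261/38⌋ + ⌊261/57⌋ − ⌊261/114⌋ = 82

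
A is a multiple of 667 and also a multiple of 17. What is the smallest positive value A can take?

gcd first: 667 = 39·17 + 4; 17 = 4·4 + 1; 4 = 4·1 + 0 → gcd = 1
lcm = 667·17/gcd = 11339/1 = 11339

11339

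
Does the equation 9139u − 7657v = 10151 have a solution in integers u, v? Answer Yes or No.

No

By Bézout, 9139u − 7657v = 10151 has integer solutions iff gcd(9139, 7657) | 10151.
Euclid: 9139 = 1·7657 + 1482; 7657 = 5·1482 + 247; 1482 = 6·247 + 0. gcd = 247; 10151 mod 247 = 24. No.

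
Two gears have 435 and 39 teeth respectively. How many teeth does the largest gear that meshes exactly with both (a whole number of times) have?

Euclid: 435 = 11·39 + 6; 39 = 6·6 + 3; 6 = 2·3 + 0. Last nonzero remainder: 3.

3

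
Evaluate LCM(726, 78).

9438

726 = 2 · 3 · 11²; 78 = 2 · 3 · 13
max exponents: 2 · 3 · 11² · 13 = 9438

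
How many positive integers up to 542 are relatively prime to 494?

237

494 = 2·13·19. Inclusion–exclusion on these primes:
542 − ⌊542/2⌋ − ⌊542/13⌋ − ⌊542/19⌋ + ⌊542/26⌋ + ⌊542/38⌋ + ⌊542/247⌋ − ⌊542/494⌋ = 237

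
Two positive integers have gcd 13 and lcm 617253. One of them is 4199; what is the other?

1911

a·b = gcd·lcm = 13·617253 = 8024289, so b = 8024289/4199 = 1911.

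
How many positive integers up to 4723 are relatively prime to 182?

182 = 2·7·13. Inclusion–exclusion on these primes:
4723 − ⌊4723/2⌋ − ⌊4723/7⌋ − ⌊4723/13⌋ + ⌊4723/14⌋ + ⌊4723/26⌋ + ⌊4723/91⌋ − ⌊4723/182⌋ = 1869

1869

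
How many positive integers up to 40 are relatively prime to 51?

Prime factors of 51: 3, 17. Count integers ≤ 40 divisible by none of them.
By inclusion–exclusion: 40 − ⌊40/3⌋ − ⌊40/17⌋ + ⌊40/51⌋ = 25.

25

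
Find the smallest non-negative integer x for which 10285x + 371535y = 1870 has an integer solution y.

gcd(10285, 371535) = 85 (Euclid: 371535 = 36·10285 + 1275; 10285 = 8·1275 + 85; 1275 = 15·85 + 0), and 85 | 1870.
Extended Euclid: 10285·(289) + 371535·(-8) = 85. Scale by 22: x₀ = 6358.
General solution x = x₀ + 4371t; reducing mod 4371 gives x = 1987 (and y = -55).

1987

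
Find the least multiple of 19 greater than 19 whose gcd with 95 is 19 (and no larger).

38

Multiples of 19 above 19: 19·2, 19·3, … . Need the cofactor coprime to 95/19 = 5.
Checking s = 2, 3, … the first with gcd(s, 5) = 1 is s = 2, giving 38.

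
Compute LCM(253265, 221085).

253265 = 5 · 37³; 221085 = 3² · 5 · 17³
max exponents: 3² · 5 · 17³ · 37³ = 11198618505

11198618505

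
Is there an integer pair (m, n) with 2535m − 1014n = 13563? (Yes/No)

No

By Bézout, 2535m − 1014n = 13563 has integer solutions iff gcd(2535, 1014) | 13563.
Euclid: 2535 = 2·1014 + 507; 1014 = 2·507 + 0. gcd = 507; 13563 mod 507 = 381. No.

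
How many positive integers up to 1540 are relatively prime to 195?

Prime factors of 195: 3, 5, 13. Count integers ≤ 1540 divisible by none of them.
By inclusion–exclusion: 1540 − ⌊1540/3⌋ − ⌊1540/5⌋ − ⌊1540/13⌋ + ⌊1540/15⌋ + ⌊1540/39⌋ + ⌊1540/65⌋ − ⌊1540/195⌋ = 758.

758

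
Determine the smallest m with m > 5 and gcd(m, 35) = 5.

10

Multiples of 5 above 5: 5·2, 5·3, … . Need the cofactor coprime to 35/5 = 7.
Checking s = 2, 3, … the first with gcd(s, 7) = 1 is s = 2, giving 10.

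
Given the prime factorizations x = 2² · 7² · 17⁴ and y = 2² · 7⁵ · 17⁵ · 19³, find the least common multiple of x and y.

max exponent per prime: 2² · 7⁵ · 17⁵ · 19³ = 654719990130164

654719990130164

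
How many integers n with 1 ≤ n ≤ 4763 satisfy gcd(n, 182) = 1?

1885

182 = 2·7·13. Inclusion–exclusion on these primes:
4763 − ⌊4763/2⌋ − ⌊4763/7⌋ − ⌊4763/13⌋ + ⌊4763/14⌋ + ⌊4763/26⌋ + ⌊4763/91⌋ − ⌊4763/182⌋ = 1885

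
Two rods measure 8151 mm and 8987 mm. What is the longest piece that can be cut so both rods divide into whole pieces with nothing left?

8151 = 3 · 11 · 13 · 19
8987 = 11 · 19 · 43
Common: 11 · 19 = 209

209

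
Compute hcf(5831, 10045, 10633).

gcd(5831, 10045): 10045 = 1·5831 + 4214; 5831 = 1·4214 + 1617; 4214 = 2·1617 + 980; 1617 = 1·980 + 637; 980 = 1·637 + 343; 637 = 1·343 + 294; 343 = 1·294 + 49; 294 = 6·49 + 0 → 49
gcd(49, 10633): 10633 = 217·49 + 0 → 49

49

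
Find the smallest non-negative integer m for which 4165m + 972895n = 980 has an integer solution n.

Reduce mod 972895: 4165m ≡ 980 (mod 972895). With g = gcd(4165, 972895) = 245 dividing 980, divide through: 17m ≡ 4 (mod 3971).
Since gcd(17, 3971) = 1, m ≡ 4·(17)⁻¹ ≡ 701 (mod 3971). Smallest non-negative: 701.

701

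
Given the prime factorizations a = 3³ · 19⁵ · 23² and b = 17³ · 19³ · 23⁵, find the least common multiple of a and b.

2114061967131662007

max exponent per prime: 3³ · 17³ · 19⁵ · 23⁵ = 2114061967131662007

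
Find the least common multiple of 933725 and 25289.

gcd first: 933725 = 36·25289 + 23321; 25289 = 1·23321 + 1968; 23321 = 11·1968 + 1673; 1968 = 1·1673 + 295; 1673 = 5·295 + 198; 295 = 1·198 + 97; 198 = 2·97 + 4; 97 = 24·4 + 1; 4 = 4·1 + 0 → gcd = 1
lcm = 933725·25289/gcd = 23612971525/1 = 23612971525

23612971525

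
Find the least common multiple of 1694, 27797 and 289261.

25270419482

1694 = 2 · 7 · 11²; 27797 = 7 · 11 · 19²; 289261 = 7 · 31² · 43
lcm takes max exponent of each prime: 2 · 7 · 11² · 19² · 31² · 43 = 25270419482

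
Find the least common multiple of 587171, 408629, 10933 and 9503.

15521955222163

587171 = 13 · 31² · 47; 408629 = 13 · 17 · 43²; 10933 = 13 · 29²; 9503 = 13 · 17 · 43
lcm takes max exponent of each prime: 13 · 17 · 29² · 31² · 43² · 47 = 15521955222163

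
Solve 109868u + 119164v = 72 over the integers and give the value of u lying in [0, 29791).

15921

Reduce mod 119164: 109868u ≡ 72 (mod 119164). With g = gcd(109868, 119164) = 4 dividing 72, divide through: 27467u ≡ 18 (mod 29791).
Since gcd(27467, 29791) = 1, u ≡ 18·(27467)⁻¹ ≡ 15921 (mod 29791). Smallest non-negative: 15921.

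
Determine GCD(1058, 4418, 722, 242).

gcd(1058, 4418): 4418 = 4·1058 + 186; 1058 = 5·186 + 128; 186 = 1·128 + 58; 128 = 2·58 + 12; 58 = 4·12 + 10; 12 = 1·10 + 2; 10 = 5·2 + 0 → 2
gcd(2, 722): 722 = 361·2 + 0 → 2
gcd(2, 242): 242 = 121·2 + 0 → 2

2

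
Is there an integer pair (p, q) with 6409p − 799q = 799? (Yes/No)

Yes

By Bézout, 6409p − 799q = 799 has integer solutions iff gcd(6409, 799) | 799.
Euclid: 6409 = 8·799 + 17; 799 = 47·17 + 0. gcd = 17; 799 mod 17 = 0. Yes.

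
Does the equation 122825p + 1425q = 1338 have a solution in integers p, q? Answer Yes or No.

No

By Bézout, 122825p + 1425q = 1338 has integer solutions iff gcd(122825, 1425) | 1338.
Euclid: 122825 = 86·1425 + 275; 1425 = 5·275 + 50; 275 = 5·50 + 25; 50 = 2·25 + 0. gcd = 25; 1338 mod 25 = 13. No.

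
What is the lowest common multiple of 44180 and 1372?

gcd first: 44180 = 32·1372 + 276; 1372 = 4·276 + 268; 276 = 1·268 + 8; 268 = 33·8 + 4; 8 = 2·4 + 0 → gcd = 4
lcm = 44180·1372/gcd = 60614960/4 = 15153740

15153740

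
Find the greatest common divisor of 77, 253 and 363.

gcd(77, 253): 253 = 3·77 + 22; 77 = 3·22 + 11; 22 = 2·11 + 0 → 11
gcd(11, 363): 363 = 33·11 + 0 → 11

11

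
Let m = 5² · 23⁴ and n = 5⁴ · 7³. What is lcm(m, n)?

max exponent per prime: 5⁴ · 7³ · 23⁴ = 59990914375

59990914375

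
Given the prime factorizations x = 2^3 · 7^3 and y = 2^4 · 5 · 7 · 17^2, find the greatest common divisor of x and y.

56

min exponent per shared prime: 2^3 · 7 = 56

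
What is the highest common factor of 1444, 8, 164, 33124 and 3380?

4

1444 = 2² · 19²; 8 = 2³; 164 = 2² · 41; 33124 = 2² · 7² · 13²; 3380 = 2² · 5 · 13²
gcd takes min exponent of each prime: 2² = 4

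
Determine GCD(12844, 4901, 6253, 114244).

gcd(12844, 4901): 12844 = 2·4901 + 3042; 4901 = 1·3042 + 1859; 3042 = 1·1859 + 1183; 1859 = 1·1183 + 676; 1183 = 1·676 + 507; 676 = 1·507 + 169; 507 = 3·169 + 0 → 169
gcd(169, 6253): 6253 = 37·169 + 0 → 169
gcd(169, 114244): 114244 = 676·169 + 0 → 169

169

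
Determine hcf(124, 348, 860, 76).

4

124 = 2² · 31; 348 = 2² · 3 · 29; 860 = 2² · 5 · 43; 76 = 2² · 19
gcd takes min exponent of each prime: 2² = 4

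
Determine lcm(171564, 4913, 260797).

26228875884

lcm(171564, 4913) = 171564·4913/gcd = 842893932/17 = 49581996
lcm(49581996, 260797) = 49581996·260797/gcd = 12930835810812/493 = 26228875884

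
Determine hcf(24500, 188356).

196

Euclid: 188356 = 7·24500 + 16856; 24500 = 1·16856 + 7644; 16856 = 2·7644 + 1568; 7644 = 4·1568 + 1372; 1568 = 1·1372 + 196; 1372 = 7·196 + 0. Last nonzero remainder: 196.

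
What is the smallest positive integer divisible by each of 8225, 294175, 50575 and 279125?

lcm(8225, 294175) = 8225·294175/gcd = 2419589375/175 = 13826225
lcm(13826225, 50575) = 13826225·50575/gcd = 699261329375/175 = 3995779025
lcm(3995779025, 279125) = 3995779025·279125/gcd = 1115321820353125/175 = 6373267544875

6373267544875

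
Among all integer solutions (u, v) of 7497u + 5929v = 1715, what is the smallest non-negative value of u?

20

gcd(7497, 5929) = 49 (Euclid: 7497 = 1·5929 + 1568; 5929 = 3·1568 + 1225; 1568 = 1·1225 + 343; 1225 = 3·343 + 196; 343 = 1·196 + 147; 196 = 1·147 + 49; 147 = 3·49 + 0), and 49 | 1715.
Extended Euclid: 7497·(-34) + 5929·(43) = 49. Scale by 35: u₀ = -1190.
General solution u = u₀ + 121t; reducing mod 121 gives u = 20 (and v = -25).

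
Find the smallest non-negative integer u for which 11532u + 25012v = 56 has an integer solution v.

gcd(11532, 25012) = 4 (Euclid: 25012 = 2·11532 + 1948; 11532 = 5·1948 + 1792; 1948 = 1·1792 + 156; 1792 = 11·156 + 76; 156 = 2·76 + 4; 76 = 19·4 + 0), and 4 | 56.
Extended Euclid: 11532·(-321) + 25012·(148) = 4. Scale by 14: u₀ = -4494.
General solution u = u₀ + 6253t; reducing mod 6253 gives u = 1759 (and v = -811).

1759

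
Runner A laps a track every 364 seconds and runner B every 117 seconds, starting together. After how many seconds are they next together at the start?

gcd first: 364 = 3·117 + 13; 117 = 9·13 + 0 → gcd = 13
lcm = 364·117/gcd = 42588/13 = 3276

3276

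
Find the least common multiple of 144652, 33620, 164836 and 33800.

lcm(144652, 33620) = 144652·33620/gcd = 4863200240/4 = 1215800060
lcm(1215800060, 164836) = 1215800060·164836/gcd = 200407618690160/3364 = 59574202940
lcm(59574202940, 33800) = 59574202940·33800/gcd = 2013608059372000/20 = 100680402968600

100680402968600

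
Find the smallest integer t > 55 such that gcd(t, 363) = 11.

77

gcd(t, 363) = 11 forces 11 | t; write t = 11s. Then gcd(11s, 11·33) = 11·gcd(s, 33), so need gcd(s, 33) = 1.
11s > 55 gives s ≥ 6. The least s ≥ 6 coprime to 33 is 7, so t = 11·7 = 77.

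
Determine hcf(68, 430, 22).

2

68 = 2² · 17; 430 = 2 · 5 · 43; 22 = 2 · 11
gcd takes min exponent of each prime: 2 = 2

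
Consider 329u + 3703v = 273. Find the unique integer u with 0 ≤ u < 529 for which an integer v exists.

361

gcd(329, 3703) = 7 (Euclid: 3703 = 11·329 + 84; 329 = 3·84 + 77; 84 = 1·77 + 7; 77 = 11·7 + 0), and 7 | 273.
Extended Euclid: 329·(-45) + 3703·(4) = 7. Scale by 39: u₀ = -1755.
General solution u = u₀ + 529t; reducing mod 529 gives u = 361 (and v = -32).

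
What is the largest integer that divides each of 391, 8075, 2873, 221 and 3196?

17

gcd(391, 8075): 8075 = 20·391 + 255; 391 = 1·255 + 136; 255 = 1·136 + 119; 136 = 1·119 + 17; 119 = 7·17 + 0 → 17
gcd(17, 2873): 2873 = 169·17 + 0 → 17
gcd(17, 221): 221 = 13·17 + 0 → 17
gcd(17, 3196): 3196 = 188·17 + 0 → 17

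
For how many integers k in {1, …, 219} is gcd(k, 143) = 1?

143 = 11·13. Inclusion–exclusion on these primes:
219 − ⌊219/11⌋ − ⌊219/13⌋ + ⌊219/143⌋ = 185

185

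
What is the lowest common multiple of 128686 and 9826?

128686 = 2 · 37² · 47; 9826 = 2 · 17³
max exponents: 2 · 17³ · 37² · 47 = 632234318

632234318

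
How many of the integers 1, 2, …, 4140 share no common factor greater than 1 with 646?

1845

646 = 2·17·19. Inclusion–exclusion on these primes:
4140 − ⌊4140/2⌋ − ⌊4140/17⌋ − ⌊4140/19⌋ + ⌊4140/34⌋ + ⌊4140/38⌋ + ⌊4140/323⌋ − ⌊4140/646⌋ = 1845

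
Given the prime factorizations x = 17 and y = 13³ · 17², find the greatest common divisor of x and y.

min exponent per shared prime: 17 = 17

17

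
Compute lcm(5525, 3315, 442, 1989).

99450

5525 = 5² · 13 · 17; 3315 = 3 · 5 · 13 · 17; 442 = 2 · 13 · 17; 1989 = 3² · 13 · 17
lcm takes max exponent of each prime: 2 · 3² · 5² · 13 · 17 = 99450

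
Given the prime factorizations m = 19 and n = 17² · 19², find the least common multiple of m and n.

max exponent per prime: 17² · 19² = 104329

104329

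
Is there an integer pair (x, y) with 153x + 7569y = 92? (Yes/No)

No

By Bézout, 153x + 7569y = 92 has integer solutions iff gcd(153, 7569) | 92.
Euclid: 7569 = 49·153 + 72; 153 = 2·72 + 9; 72 = 8·9 + 0. gcd = 9; 92 mod 9 = 2. No.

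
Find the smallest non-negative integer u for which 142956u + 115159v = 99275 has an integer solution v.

16

gcd(142956, 115159) = 3971 (Euclid: 142956 = 1·115159 + 27797; 115159 = 4·27797 + 3971; 27797 = 7·3971 + 0), and 3971 | 99275.
Extended Euclid: 142956·(-4) + 115159·(5) = 3971. Scale by 25: u₀ = -100.
General solution u = u₀ + 29t; reducing mod 29 gives u = 16 (and v = -19).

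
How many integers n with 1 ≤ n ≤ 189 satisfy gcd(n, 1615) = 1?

135

1615 = 5·17·19. Inclusion–exclusion on these primes:
189 − ⌊189/5⌋ − ⌊189/17⌋ − ⌊189/19⌋ + ⌊189/85⌋ + ⌊189/95⌋ + ⌊189/323⌋ − ⌊189/1615⌋ = 135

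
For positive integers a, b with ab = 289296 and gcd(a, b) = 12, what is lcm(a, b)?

24108

For any two positive integers, gcd × lcm equals their product. Hence lcm = 289296 / 12 = 24108.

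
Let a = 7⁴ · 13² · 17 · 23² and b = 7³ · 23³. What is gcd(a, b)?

min exponent per shared prime: 7³ · 23² = 181447

181447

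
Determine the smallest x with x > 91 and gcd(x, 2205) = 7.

gcd(x, 2205) = 7 forces 7 | x; write x = 7s. Then gcd(7s, 7·315) = 7·gcd(s, 315), so need gcd(s, 315) = 1.
7s > 91 gives s ≥ 14. The least s ≥ 14 coprime to 315 is 16, so x = 7·16 = 112.

112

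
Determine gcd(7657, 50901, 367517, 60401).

19

gcd(7657, 50901): 50901 = 6·7657 + 4959; 7657 = 1·4959 + 2698; 4959 = 1·2698 + 2261; 2698 = 1·2261 + 437; 2261 = 5·437 + 76; 437 = 5·76 + 57; 76 = 1·57 + 19; 57 = 3·19 + 0 → 19
gcd(19, 367517): 367517 = 19343·19 + 0 → 19
gcd(19, 60401): 60401 = 3179·19 + 0 → 19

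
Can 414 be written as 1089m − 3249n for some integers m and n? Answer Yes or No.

Yes

gcd(1089, 3249): 3249 = 2·1089 + 1071; 1089 = 1·1071 + 18; 1071 = 59·18 + 9; 18 = 2·9 + 0 → 9
9 divides 414, so a solution exists.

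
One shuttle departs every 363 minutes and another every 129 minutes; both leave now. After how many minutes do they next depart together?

15609

363 = 3 · 11²; 129 = 3 · 43
max exponents: 3 · 11² · 43 = 15609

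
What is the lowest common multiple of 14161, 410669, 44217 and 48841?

10618668333

lcm(14161, 410669) = 14161·410669/gcd = 5815483709/14161 = 410669
lcm(410669, 44217) = 410669·44217/gcd = 18158551173/289 = 62832357
lcm(62832357, 48841) = 62832357·48841/gcd = 3068795148237/289 = 10618668333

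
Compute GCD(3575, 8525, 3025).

275

gcd(3575, 8525): 8525 = 2·3575 + 1375; 3575 = 2·1375 + 825; 1375 = 1·825 + 550; 825 = 1·550 + 275; 550 = 2·275 + 0 → 275
gcd(275, 3025): 3025 = 11·275 + 0 → 275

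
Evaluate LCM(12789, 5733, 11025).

4156425

12789 = 3² · 7² · 29; 5733 = 3² · 7² · 13; 11025 = 3² · 5² · 7²
lcm takes max exponent of each prime: 3² · 5² · 7² · 13 · 29 = 4156425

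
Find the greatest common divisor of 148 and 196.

4

148 = 2² · 37
196 = 2² · 7²
Common: 2² = 4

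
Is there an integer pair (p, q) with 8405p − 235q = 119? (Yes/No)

No

gcd(8405, 235): 8405 = 35·235 + 180; 235 = 1·180 + 55; 180 = 3·55 + 15; 55 = 3·15 + 10; 15 = 1·10 + 5; 10 = 2·5 + 0 → 5
5 does not divide 119, so a solution does not exist.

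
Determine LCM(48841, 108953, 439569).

12747501

48841 = 13² · 17²; 108953 = 13 · 17² · 29; 439569 = 3² · 13² · 17²
lcm takes max exponent of each prime: 3² · 13² · 17² · 29 = 12747501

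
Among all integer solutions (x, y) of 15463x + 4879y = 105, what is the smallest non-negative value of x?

325

Euclid: 15463 = 3·4879 + 826; 4879 = 5·826 + 749; 826 = 1·749 + 77; 749 = 9·77 + 56; 77 = 1·56 + 21; 56 = 2·21 + 14; 21 = 1·14 + 7; 14 = 2·7 + 0 → gcd = 7; 105 = 7·15.
Back-substitution yields 15463·(254) + 4879·(-805) = 7, so one solution is x = 254·15 = 3810, y = -805·15 = -12075.
Solutions in x differ by 4879/7 = 697; the one in [0, 697) is 3810 mod 697 = 325.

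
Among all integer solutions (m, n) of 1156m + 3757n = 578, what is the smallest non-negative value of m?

gcd(1156, 3757) = 289 (Euclid: 3757 = 3·1156 + 289; 1156 = 4·289 + 0), and 289 | 578.
Extended Euclid: 1156·(-3) + 3757·(1) = 289. Scale by 2: m₀ = -6.
General solution m = m₀ + 13t; reducing mod 13 gives m = 7 (and n = -2).

7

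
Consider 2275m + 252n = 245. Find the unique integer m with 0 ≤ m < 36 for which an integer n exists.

35

Reduce mod 252: 2275m ≡ 245 (mod 252). With g = gcd(2275, 252) = 7 dividing 245, divide through: 325m ≡ 35 (mod 36).
Since gcd(325, 36) = 1, m ≡ 35·(325)⁻¹ ≡ 35 (mod 36). Smallest non-negative: 35.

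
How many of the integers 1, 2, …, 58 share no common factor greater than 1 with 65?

43

65 = 5·13. Inclusion–exclusion on these primes:
58 − ⌊58/5⌋ − ⌊58/13⌋ + ⌊58/65⌋ = 43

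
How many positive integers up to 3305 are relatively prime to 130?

1220

130 = 2·5·13. Inclusion–exclusion on these primes:
3305 − ⌊3305/2⌋ − ⌊3305/5⌋ − ⌊3305/13⌋ + ⌊3305/10⌋ + ⌊3305/26⌋ + ⌊3305/65⌋ − ⌊3305/130⌋ = 1220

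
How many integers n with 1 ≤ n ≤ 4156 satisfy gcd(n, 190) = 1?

1575

190 = 2·5·19. Inclusion–exclusion on these primes:
4156 − ⌊4156/2⌋ − ⌊4156/5⌋ − ⌊4156/19⌋ + ⌊4156/10⌋ + ⌊4156/38⌋ + ⌊4156/95⌋ − ⌊4156/190⌋ = 1575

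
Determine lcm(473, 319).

13717

473 = 11 · 43; 319 = 11 · 29
max exponents: 11 · 29 · 43 = 13717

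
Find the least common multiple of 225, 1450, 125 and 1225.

3197250

225 = 3² · 5²; 1450 = 2 · 5² · 29; 125 = 5³; 1225 = 5² · 7²
lcm takes max exponent of each prime: 2 · 3² · 5³ · 7² · 29 = 3197250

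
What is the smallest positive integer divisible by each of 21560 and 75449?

147880040

21560 = 2³ · 5 · 7² · 11; 75449 = 11 · 19³
max exponents: 2³ · 5 · 7² · 11 · 19³ = 147880040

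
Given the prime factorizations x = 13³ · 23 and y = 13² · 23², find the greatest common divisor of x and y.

3887

min exponent per shared prime: 13² · 23 = 3887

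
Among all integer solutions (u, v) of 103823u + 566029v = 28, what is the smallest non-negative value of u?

Euclid: 566029 = 5·103823 + 46914; 103823 = 2·46914 + 9995; 46914 = 4·9995 + 6934; 9995 = 1·6934 + 3061; 6934 = 2·3061 + 812; 3061 = 3·812 + 625; 812 = 1·625 + 187; 625 = 3·187 + 64; 187 = 2·64 + 59; 64 = 1·59 + 5; 59 = 11·5 + 4; 5 = 1·4 + 1; 4 = 4·1 + 0 → gcd = 1; 28 = 1·28.
Back-substitution yields 103823·(115018) + 566029·(-21097) = 1, so one solution is u = 115018·28 = 3220504, v = -21097·28 = -590716.
Solutions in u differ by 566029/1 = 566029; the one in [0, 566029) is 3220504 mod 566029 = 390359.

390359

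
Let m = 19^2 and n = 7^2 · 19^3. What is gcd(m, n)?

361

min exponent per shared prime: 19^2 = 361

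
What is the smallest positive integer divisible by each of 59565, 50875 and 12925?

2589588375

lcm(59565, 50875) = 59565·50875/gcd = 3030369375/55 = 55097625
lcm(55097625, 12925) = 55097625·12925/gcd = 712136803125/275 = 2589588375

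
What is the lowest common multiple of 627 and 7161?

gcd first: 7161 = 11·627 + 264; 627 = 2·264 + 99; 264 = 2·99 + 66; 99 = 1·66 + 33; 66 = 2·33 + 0 → gcd = 33
lcm = 627·7161/gcd = 4489947/33 = 136059

136059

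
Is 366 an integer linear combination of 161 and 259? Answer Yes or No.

gcd(161, 259): 259 = 1·161 + 98; 161 = 1·98 + 63; 98 = 1·63 + 35; 63 = 1·35 + 28; 35 = 1·28 + 7; 28 = 4·7 + 0 → 7
7 does not divide 366, so a solution does not exist.

No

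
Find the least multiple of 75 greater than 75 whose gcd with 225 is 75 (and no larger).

150

225 = 75·3. Any t with gcd(t, 225) = 75 is a multiple of 75, say 75s, with s coprime to 3.
Need s > 75/75, so s ≥ 2. First s ≥ 2 with gcd(s, 3) = 1 is s = 2. Thus t = 75·2 = 150.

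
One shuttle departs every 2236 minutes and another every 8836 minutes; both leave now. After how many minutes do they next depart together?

2236 = 2² · 13 · 43; 8836 = 2² · 47²
max exponents: 2² · 13 · 43 · 47² = 4939324

4939324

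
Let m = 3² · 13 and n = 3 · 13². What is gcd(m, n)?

min exponent per shared prime: 3 · 13 = 39

39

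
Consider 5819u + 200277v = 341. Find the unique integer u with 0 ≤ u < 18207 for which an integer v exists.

3373

Euclid: 200277 = 34·5819 + 2431; 5819 = 2·2431 + 957; 2431 = 2·957 + 517; 957 = 1·517 + 440; 517 = 1·440 + 77; 440 = 5·77 + 55; 77 = 1·55 + 22; 55 = 2·22 + 11; 22 = 2·11 + 0 → gcd = 11; 341 = 11·31.
Back-substitution yields 5819·(7744) + 200277·(-225) = 11, so one solution is u = 7744·31 = 240064, v = -225·31 = -6975.
Solutions in u differ by 200277/11 = 18207; the one in [0, 18207) is 240064 mod 18207 = 3373.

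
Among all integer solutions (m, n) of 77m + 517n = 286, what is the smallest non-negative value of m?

44

Reduce mod 517: 77m ≡ 286 (mod 517). With g = gcd(77, 517) = 11 dividing 286, divide through: 7m ≡ 26 (mod 47).
Since gcd(7, 47) = 1, m ≡ 26·(7)⁻¹ ≡ 44 (mod 47). Smallest non-negative: 44.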